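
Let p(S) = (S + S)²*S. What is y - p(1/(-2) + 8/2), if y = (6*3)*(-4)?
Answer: -487/2 ≈ -243.50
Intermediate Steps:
p(S) = 4*S³ (p(S) = (2*S)²*S = (4*S²)*S = 4*S³)
y = -72 (y = 18*(-4) = -72)
y - p(1/(-2) + 8/2) = -72 - 4*(1/(-2) + 8/2)³ = -72 - 4*(1*(-½) + 8*(½))³ = -72 - 4*(-½ + 4)³ = -72 - 4*(7/2)³ = -72 - 4*343/8 = -72 - 1*343/2 = -72 - 343/2 = -487/2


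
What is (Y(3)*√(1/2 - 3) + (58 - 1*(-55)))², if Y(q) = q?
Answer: 25493/2 + 339*I*√10 ≈ 12747.0 + 1072.0*I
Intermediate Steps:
(Y(3)*√(1/2 - 3) + (58 - 1*(-55)))² = (3*√(1/2 - 3) + (58 - 1*(-55)))² = (3*√(½ - 3) + (58 + 55))² = (3*√(-5/2) + 113)² = (3*(I*√10/2) + 113)² = (3*I*√10/2 + 113)² = (113 + 3*I*√10/2)²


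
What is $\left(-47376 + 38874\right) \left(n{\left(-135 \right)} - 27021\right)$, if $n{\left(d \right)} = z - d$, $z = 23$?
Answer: $228389226$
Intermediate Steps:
$n{\left(d \right)} = 23 - d$
$\left(-47376 + 38874\right) \left(n{\left(-135 \right)} - 27021\right) = \left(-47376 + 38874\right) \left(\left(23 - -135\right) - 27021\right) = - 8502 \left(\left(23 + 135\right) - 27021\right) = - 8502 \left(158 - 27021\right) = \left(-8502\right) \left(-26863\right) = 228389226$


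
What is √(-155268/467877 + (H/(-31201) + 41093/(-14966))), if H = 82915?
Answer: I*√30416370294192537103328264042/72825704775194 ≈ 2.3948*I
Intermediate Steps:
√(-155268/467877 + (H/(-31201) + 41093/(-14966))) = √(-155268/467877 + (82915/(-31201) + 41093/(-14966))) = √(-155268*1/467877 + (82915*(-1/31201) + 41093*(-1/14966))) = √(-51756/155959 + (-82915/31201 - 41093/14966)) = √(-51756/155959 - 2523048583/466954166) = √(-417659813771593/72825704775194) = I*√30416370294192537103328264042/72825704775194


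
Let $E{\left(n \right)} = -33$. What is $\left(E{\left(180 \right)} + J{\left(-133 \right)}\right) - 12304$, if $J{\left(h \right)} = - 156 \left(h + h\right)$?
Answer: $29159$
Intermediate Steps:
$J{\left(h \right)} = - 312 h$ ($J{\left(h \right)} = - 156 \cdot 2 h = - 312 h$)
$\left(E{\left(180 \right)} + J{\left(-133 \right)}\right) - 12304 = \left(-33 - -41496\right) - 12304 = \left(-33 + 41496\right) - 12304 = 41463 - 12304 = 29159$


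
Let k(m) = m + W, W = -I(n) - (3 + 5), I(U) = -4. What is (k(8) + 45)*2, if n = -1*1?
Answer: 98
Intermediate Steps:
n = -1
W = -4 (W = -1*(-4) - (3 + 5) = 4 - 1*8 = 4 - 8 = -4)
k(m) = -4 + m (k(m) = m - 4 = -4 + m)
(k(8) + 45)*2 = ((-4 + 8) + 45)*2 = (4 + 45)*2 = 49*2 = 98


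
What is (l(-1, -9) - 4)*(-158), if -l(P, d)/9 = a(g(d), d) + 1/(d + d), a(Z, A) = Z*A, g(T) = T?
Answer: 115735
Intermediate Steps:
a(Z, A) = A*Z
l(P, d) = -9*d² - 9/(2*d) (l(P, d) = -9*(d*d + 1/(d + d)) = -9*(d² + 1/(2*d)) = -9*d² - 9/(2*d))
(l(-1, -9) - 4)*(-158) = ((9/2)*(-1 - 2*(-9)³)/(-9) - 4)*(-158) = ((9/2)*(-⅑)*(-1 - 2*(-729)) - 4)*(-158) = ((9/2)*(-⅑)*(-1 + 1458) - 4)*(-158) = ((9/2)*(-⅑)*1457 - 4)*(-158) = (-1457/2 - 4)*(-158) = -1465/2*(-158) = 115735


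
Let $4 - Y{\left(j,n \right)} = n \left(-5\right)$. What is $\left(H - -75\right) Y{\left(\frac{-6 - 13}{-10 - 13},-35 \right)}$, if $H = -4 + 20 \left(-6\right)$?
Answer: $8379$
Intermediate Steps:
$H = -124$ ($H = -4 - 120 = -124$)
$Y{\left(j,n \right)} = 4 + 5 n$ ($Y{\left(j,n \right)} = 4 - n \left(-5\right) = 4 - - 5 n = 4 + 5 n$)
$\left(H - -75\right) Y{\left(\frac{-6 - 13}{-10 - 13},-35 \right)} = \left(-124 - -75\right) \left(4 + 5 \left(-35\right)\right) = \left(-124 + 75\right) \left(4 - 175\right) = \left(-49\right) \left(-171\right) = 8379$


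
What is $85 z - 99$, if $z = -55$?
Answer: $-4774$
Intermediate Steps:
$85 z - 99 = 85 \left(-55\right) - 99 = -4675 - 99 = -4774$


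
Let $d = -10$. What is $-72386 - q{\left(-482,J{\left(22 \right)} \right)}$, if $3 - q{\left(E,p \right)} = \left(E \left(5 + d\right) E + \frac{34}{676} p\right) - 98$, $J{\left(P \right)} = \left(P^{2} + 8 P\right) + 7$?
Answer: $- \frac{417116827}{338} \approx -1.2341 \cdot 10^{6}$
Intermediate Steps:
$J{\left(P \right)} = 7 + P^{2} + 8 P$
$q{\left(E,p \right)} = 101 + 5 E^{2} - \frac{17 p}{338}$ ($q{\left(E,p \right)} = 3 - \left(\left(E \left(5 - 10\right) E + \frac{34}{676} p\right) - 98\right) = 3 - \left(\left(E \left(-5\right) E + 34 \cdot \frac{1}{676} p\right) - 98\right) = 3 - \left(\left(- 5 E E + \frac{17 p}{338}\right) - 98\right) = 3 - \left(\left(- 5 E^{2} + \frac{17 p}{338}\right) - 98\right) = 3 - \left(-98 - 5 E^{2} + \frac{17 p}{338}\right) = 3 + \left(98 + 5 E^{2} - \frac{17 p}{338}\right) = 101 + 5 E^{2} - \frac{17 p}{338}$)
$-72386 - q{\left(-482,J{\left(22 \right)} \right)} = -72386 - \left(101 + 5 \left(-482\right)^{2} - \frac{17 \left(7 + 22^{2} + 8 \cdot 22\right)}{338}\right) = -72386 - \left(101 + 5 \cdot 232324 - \frac{17 \left(7 + 484 + 176\right)}{338}\right) = -72386 - \left(101 + 1161620 - \frac{11339}{338}\right) = -72386 - \frac{392650359}{338} = - \frac{417116827}{338}$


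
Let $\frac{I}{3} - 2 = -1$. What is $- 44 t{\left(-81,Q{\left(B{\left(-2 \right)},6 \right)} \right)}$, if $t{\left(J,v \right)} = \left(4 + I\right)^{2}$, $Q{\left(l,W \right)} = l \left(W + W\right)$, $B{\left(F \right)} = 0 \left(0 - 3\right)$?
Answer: $-2156$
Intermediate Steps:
$I = 3$ ($I = 6 + 3 \left(-1\right) = 6 - 3 = 3$)
$B{\left(F \right)} = 0$ ($B{\left(F \right)} = 0 \left(-3\right) = 0$)
$Q{\left(l,W \right)} = 2 W l$ ($Q{\left(l,W \right)} = l 2 W = 2 W l$)
$t{\left(J,v \right)} = 49$ ($t{\left(J,v \right)} = \left(4 + 3\right)^{2} = 7^{2} = 49$)
$- 44 t{\left(-81,Q{\left(B{\left(-2 \right)},6 \right)} \right)} = \left(-44\right) 49 = -2156$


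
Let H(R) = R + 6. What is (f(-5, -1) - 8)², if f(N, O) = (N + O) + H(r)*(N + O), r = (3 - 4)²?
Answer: 3136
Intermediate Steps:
r = 1 (r = (-1)² = 1)
H(R) = 6 + R
f(N, O) = 8*N + 8*O (f(N, O) = (N + O) + (6 + 1)*(N + O) = (N + O) + 7*(N + O) = (N + O) + (7*N + 7*O) = 8*N + 8*O)
(f(-5, -1) - 8)² = ((8*(-5) + 8*(-1)) - 8)² = ((-40 - 8) - 8)² = (-48 - 8)² = (-56)² = 3136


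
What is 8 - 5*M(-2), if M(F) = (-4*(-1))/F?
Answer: 18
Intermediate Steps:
M(F) = 4/F
8 - 5*M(-2) = 8 - 20/(-2) = 8 - 20*(-1)/2 = 8 - 5*(-2) = 8 + 10 = 18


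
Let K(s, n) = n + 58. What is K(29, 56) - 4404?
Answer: -4290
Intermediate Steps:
K(s, n) = 58 + n
K(29, 56) - 4404 = (58 + 56) - 4404 = 114 - 4404 = -4290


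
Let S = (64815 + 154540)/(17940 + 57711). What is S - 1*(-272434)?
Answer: 20610123889/75651 ≈ 2.7244e+5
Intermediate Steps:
S = 219355/75651 ≈ 2.8996
S - 1*(-272434) = 219355/75651 - 1*(-272434) = 219355/75651 + 272434 = 20610123889/75651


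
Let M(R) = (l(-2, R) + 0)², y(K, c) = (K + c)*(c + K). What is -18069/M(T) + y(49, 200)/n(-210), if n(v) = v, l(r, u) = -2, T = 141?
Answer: -673749/140 ≈ -4812.5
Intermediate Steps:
y(K, c) = (K + c)² (y(K, c) = (K + c)*(K + c) = (K + c)²)
M(R) = 4 (M(R) = (-2 + 0)² = (-2)² = 4)
-18069/M(T) + y(49, 200)/n(-210) = -18069/4 + (49 + 200)²/(-210) = -18069*¼ + 249²*(-1/210) = -18069/4 + 62001*(-1/210) = -18069/4 - 20667/70 = -673749/140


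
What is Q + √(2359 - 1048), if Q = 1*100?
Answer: 100 + √1311 ≈ 136.21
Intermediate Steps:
Q = 100
Q + √(2359 - 1048) = 100 + √(2359 - 1048) = 100 + √1311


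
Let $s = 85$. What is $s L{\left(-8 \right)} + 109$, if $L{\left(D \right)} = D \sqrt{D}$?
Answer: $109 - 1360 i \sqrt{2} \approx 109.0 - 1923.3 i$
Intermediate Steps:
$L{\left(D \right)} = D^{\frac{3}{2}}$
$s L{\left(-8 \right)} + 109 = 85 \left(-8\right)^{\frac{3}{2}} + 109 = 85 \left(- 16 i \sqrt{2}\right) + 109 = - 1360 i \sqrt{2} + 109 = 109 - 1360 i \sqrt{2}$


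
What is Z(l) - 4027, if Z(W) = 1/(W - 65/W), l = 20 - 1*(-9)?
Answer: -3124923/776 ≈ -4027.0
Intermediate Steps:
l = 29 (l = 20 + 9 = 29)
Z(l) - 4027 = 29/(-65 + 29**2) - 4027 = 29/(-65 + 841) - 4027 = 29/776 - 4027 = -3124923/776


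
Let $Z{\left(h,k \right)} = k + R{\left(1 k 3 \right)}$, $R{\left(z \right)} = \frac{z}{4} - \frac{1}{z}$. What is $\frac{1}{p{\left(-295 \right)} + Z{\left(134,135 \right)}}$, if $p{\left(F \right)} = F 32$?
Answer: $- \frac{1620}{14910079} \approx -0.00010865$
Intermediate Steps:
$R{\left(z \right)} = - \frac{1}{z} + \frac{z}{4}$ ($R{\left(z \right)} = z \frac{1}{4} - \frac{1}{z} = \frac{z}{4} - \frac{1}{z} = - \frac{1}{z} + \frac{z}{4}$)
$Z{\left(h,k \right)} = - \frac{1}{3 k} + \frac{7 k}{4}$ ($Z{\left(h,k \right)} = k + \left(- \frac{1}{1 k 3} + \frac{1 k 3}{4}\right) = k + \left(- \frac{1}{k 3} + \frac{k 3}{4}\right) = k + \left(- \frac{1}{3 k} + \frac{3 k}{4}\right) = - \frac{1}{3 k} + \frac{7 k}{4}$)
$p{\left(F \right)} = 32 F$
$\frac{1}{p{\left(-295 \right)} + Z{\left(134,135 \right)}} = \frac{1}{32 \left(-295\right) + \frac{-4 + 21 \cdot 135^{2}}{12 \cdot 135}} = \frac{1}{-9440 + \frac{1}{12} \cdot \frac{1}{135} \left(-4 + 21 \cdot 18225\right)} = \frac{1}{-9440 + \frac{1}{12} \cdot \frac{1}{135} \left(-4 + 382725\right)} = \frac{1}{-9440 + \frac{1}{12} \cdot \frac{1}{135} \cdot 382721} = \frac{1}{-9440 + \frac{382721}{1620}} = \frac{1}{- \frac{14910079}{1620}} = - \frac{1620}{14910079}$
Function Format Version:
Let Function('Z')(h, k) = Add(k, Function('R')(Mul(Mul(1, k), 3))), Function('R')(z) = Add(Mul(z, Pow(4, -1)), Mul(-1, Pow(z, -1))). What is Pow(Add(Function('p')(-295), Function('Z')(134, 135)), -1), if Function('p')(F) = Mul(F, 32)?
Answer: Rational(-1620, 14910079) ≈ -0.00010865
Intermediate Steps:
Function('R')(z) = Add(Mul(-1, Pow(z, -1)), Mul(Rational(1, 4), z)) (Function('R')(z) = Add(Mul(z, Rational(1, 4)), Mul(-1, Pow(z, -1))) = Add(Mul(Rational(1, 4), z), Mul(-1, Pow(z, -1))) = Add(Mul(-1, Pow(z, -1)), Mul(Rational(1, 4), z)))
Function('Z')(h, k) = Add(Mul(Rational(-1, 3), Pow(k, -1)), Mul(Rational(7, 4), k)) (Function('Z')(h, k) = Add(k, Add(Mul(-1, Pow(Mul(Mul(1, k), 3), -1)), Mul(Rational(1, 4), Mul(Mul(1, k), 3)))) = Add(k, Add(Mul(-1, Pow(Mul(k, 3), -1)), Mul(Rational(1, 4), Mul(k, 3)))) = Add(k, Add(Mul(-1, Pow(Mul(3, k), -1)), Mul(Rational(1, 4), Mul(3, k)))) = Add(k, Add(Mul(-1, Mul(Rational(1, 3), Pow(k, -1))), Mul(Rational(3, 4), k))) = Add(k, Add(Mul(Rational(-1, 3), Pow(k, -1)), Mul(Rational(3, 4), k))) = Add(Mul(Rational(-1, 3), Pow(k, -1)), Mul(Rational(7, 4), k)))
Function('p')(F) = Mul(32, F)
Pow(Add(Function('p')(-295), Function('Z')(134, 135)), -1) = Pow(Add(Mul(32, -295), Mul(Rational(1, 12), Pow(135, -1), Add(-4, Mul(21, Pow(135, 2))))), -1) = Pow(Add(-9440, Mul(Rational(1, 12), Rational(1, 135), Add(-4, Mul(21, 18225)))), -1) = Pow(Add(-9440, Mul(Rational(1, 12), Rational(1, 135), Add(-4, 382725))), -1) = Pow(Add(-9440, Mul(Rational(1, 12), Rational(1, 135), 382721)), -1) = Pow(Add(-9440, Rational(382721, 1620)), -1) = Pow(Rational(-14910079, 1620), -1) = Rational(-1620, 14910079)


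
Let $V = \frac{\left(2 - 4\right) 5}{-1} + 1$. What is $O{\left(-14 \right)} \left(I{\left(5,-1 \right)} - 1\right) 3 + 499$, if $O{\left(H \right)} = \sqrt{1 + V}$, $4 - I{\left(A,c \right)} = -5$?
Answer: $499 + 48 \sqrt{3} \approx 582.14$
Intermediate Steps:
$I{\left(A,c \right)} = 9$ ($I{\left(A,c \right)} = 4 - -5 = 4 + 5 = 9$)
$V = 11$ ($V = \left(-2\right) 5 \left(-1\right) + 1 = \left(-10\right) \left(-1\right) + 1 = 10 + 1 = 11$)
$O{\left(H \right)} = 2 \sqrt{3}$ ($O{\left(H \right)} = \sqrt{1 + 11} = \sqrt{12} = 2 \sqrt{3}$)
$O{\left(-14 \right)} \left(I{\left(5,-1 \right)} - 1\right) 3 + 499 = 2 \sqrt{3} \left(9 - 1\right) 3 + 499 = 2 \sqrt{3} \cdot 8 \cdot 3 + 499 = 2 \sqrt{3} \cdot 24 + 499 = 48 \sqrt{3} + 499 = 499 + 48 \sqrt{3}$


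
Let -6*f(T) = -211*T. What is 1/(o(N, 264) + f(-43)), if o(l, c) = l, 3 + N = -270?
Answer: -6/10711 ≈ -0.00056017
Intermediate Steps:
N = -273 (N = -3 - 270 = -273)
f(T) = 211*T/6 (f(T) = -(-211)*T/6 = 211*T/6)
1/(o(N, 264) + f(-43)) = 1/(-273 + (211/6)*(-43)) = 1/(-273 - 9073/6) = 1/(-10711/6) = -6/10711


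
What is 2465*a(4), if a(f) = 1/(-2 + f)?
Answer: 2465/2 ≈ 1232.5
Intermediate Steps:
2465*a(4) = 2465/(-2 + 4) = 2465/2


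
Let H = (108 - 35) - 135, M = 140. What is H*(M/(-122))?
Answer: 4340/61 ≈ 71.148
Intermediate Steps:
H = -62 (H = 73 - 135 = -62)
H*(M/(-122)) = -8680/(-122) = -8680*(-1)/122 = -62*(-70/61) = 4340/61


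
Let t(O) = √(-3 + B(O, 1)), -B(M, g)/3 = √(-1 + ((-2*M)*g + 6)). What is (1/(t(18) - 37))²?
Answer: (37 - √3*√(-1 - I*√31))⁻² ≈ 0.00082597 - 0.00015323*I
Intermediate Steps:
B(M, g) = -3*√(5 - 2*M*g) (B(M, g) = -3*√(-1 + ((-2*M)*g + 6)) = -3*√(-1 + (-2*M*g + 6)) = -3*√(-1 + (6 - 2*M*g)) = -3*√(5 - 2*M*g))
t(O) = √(-3 - 3*√(5 - 2*O)) (t(O) = √(-3 - 3*√(5 - 2*O*1)) = √(-3 - 3*√(5 - 2*O)))
(1/(t(18) - 37))² = (1/(√(-3 - 3*√(5 - 2*18)) - 37))² = (1/(√(-3 - 3*√(5 - 36)) - 37))² = (1/(√(-3 - 3*I*√31) - 37))² = (1/(-37 + √(-3 - 3*I*√31)))² = (-37 + √(-3 - 3*I*√31))⁻²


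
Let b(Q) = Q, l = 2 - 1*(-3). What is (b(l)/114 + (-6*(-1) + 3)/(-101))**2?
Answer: 271441/132572196 ≈ 0.0020475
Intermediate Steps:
l = 5 (l = 2 + 3 = 5)
(b(l)/114 + (-6*(-1) + 3)/(-101))**2 = (5/114 + (-6*(-1) + 3)/(-101))**2 = (5*(1/114) + (6 + 3)*(-1/101))**2 = (5/114 + 9*(-1/101))**2 = (5/114 - 9/101)**2 = (-521/11514)**2 = 271441/132572196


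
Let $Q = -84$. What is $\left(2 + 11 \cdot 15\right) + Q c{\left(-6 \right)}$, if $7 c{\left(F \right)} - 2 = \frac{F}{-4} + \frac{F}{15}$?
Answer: $\frac{649}{5} \approx 129.8$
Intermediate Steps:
$c{\left(F \right)} = \frac{2}{7} - \frac{11 F}{420}$ ($c{\left(F \right)} = \frac{2}{7} + \frac{\frac{F}{-4} + \frac{F}{15}}{7} = \frac{2}{7} + \frac{F \left(- \frac{1}{4}\right) + F \frac{1}{15}}{7} = \frac{2}{7} + \frac{- \frac{F}{4} + \frac{F}{15}}{7} = \frac{2}{7} + \frac{\left(- \frac{11}{60}\right) F}{7} = \frac{2}{7} - \frac{11 F}{420}$)
$\left(2 + 11 \cdot 15\right) + Q c{\left(-6 \right)} = \left(2 + 11 \cdot 15\right) - 84 \left(\frac{2}{7} - - \frac{11}{70}\right) = \left(2 + 165\right) - 84 \left(\frac{2}{7} + \frac{11}{70}\right) = 167 - \frac{186}{5} = \frac{649}{5}$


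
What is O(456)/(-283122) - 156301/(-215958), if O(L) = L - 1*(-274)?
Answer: 7349100397/10190410146 ≈ 0.72118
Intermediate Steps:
O(L) = 274 + L (O(L) = L + 274 = 274 + L)
O(456)/(-283122) - 156301/(-215958) = (274 + 456)/(-283122) - 156301/(-215958) = 730*(-1/283122) - 156301*(-1/215958) = -365/141561 + 156301/215958 = 7349100397/10190410146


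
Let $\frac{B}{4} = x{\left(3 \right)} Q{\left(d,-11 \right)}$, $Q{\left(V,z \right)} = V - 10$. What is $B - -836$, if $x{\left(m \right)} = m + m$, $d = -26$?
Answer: $-28$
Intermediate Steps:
$Q{\left(V,z \right)} = -10 + V$ ($Q{\left(V,z \right)} = V - 10 = -10 + V$)
$x{\left(m \right)} = 2 m$
$B = -864$ ($B = 4 \cdot 2 \cdot 3 \left(-10 - 26\right) = 4 \cdot 6 \left(-36\right) = 4 \left(-216\right) = -864$)
$B - -836 = -864 - -836 = -864 + 836 = -28$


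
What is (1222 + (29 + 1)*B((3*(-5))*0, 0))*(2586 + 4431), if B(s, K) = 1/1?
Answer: 8785284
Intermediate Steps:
B(s, K) = 1
(1222 + (29 + 1)*B((3*(-5))*0, 0))*(2586 + 4431) = (1222 + (29 + 1)*1)*(2586 + 4431) = (1222 + 30*1)*7017 = (1222 + 30)*7017 = 1252*7017 = 8785284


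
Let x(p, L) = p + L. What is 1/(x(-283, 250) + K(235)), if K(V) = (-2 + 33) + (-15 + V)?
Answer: 1/218 ≈ 0.0045872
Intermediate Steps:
x(p, L) = L + p
K(V) = 16 + V (K(V) = 31 + (-15 + V) = 16 + V)
1/(x(-283, 250) + K(235)) = 1/((250 - 283) + (16 + 235)) = 1/(-33 + 251) = 1/218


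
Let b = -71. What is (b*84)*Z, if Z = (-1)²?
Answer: -5964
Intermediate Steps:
Z = 1
(b*84)*Z = -71*84*1 = -5964*1 = -5964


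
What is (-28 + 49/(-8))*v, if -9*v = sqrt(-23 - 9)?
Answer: 91*I*sqrt(2)/6 ≈ 21.449*I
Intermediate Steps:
v = -4*I*sqrt(2)/9 (v = -sqrt(-23 - 9)/9 = -4*I*sqrt(2)/9 ≈ -0.62854*I)
(-28 + 49/(-8))*v = (-28 + 49/(-8))*(-4*I*sqrt(2)/9) = (-28 + 49*(-1/8))*(-4*I*sqrt(2)/9) = (-28 - 49/8)*(-4*I*sqrt(2)/9) = -(-91)*I*sqrt(2)/6 = 91*I*sqrt(2)/6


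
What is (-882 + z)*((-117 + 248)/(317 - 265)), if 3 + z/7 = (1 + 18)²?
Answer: 53186/13 ≈ 4091.2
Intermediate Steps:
z = 2506 (z = -21 + 7*(1 + 18)² = -21 + 7*19² = -21 + 7*361 = -21 + 2527 = 2506)
(-882 + z)*((-117 + 248)/(317 - 265)) = (-882 + 2506)*((-117 + 248)/(317 - 265)) = 1624*(131/52) = 53186/13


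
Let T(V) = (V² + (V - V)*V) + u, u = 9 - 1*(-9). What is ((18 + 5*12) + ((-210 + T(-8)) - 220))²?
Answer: 72900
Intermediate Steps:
u = 18 (u = 9 + 9 = 18)
T(V) = 18 + V² (T(V) = (V² + (V - V)*V) + 18 = (V² + 0*V) + 18 = (V² + 0) + 18 = V² + 18 = 18 + V²)
((18 + 5*12) + ((-210 + T(-8)) - 220))² = ((18 + 5*12) + ((-210 + (18 + (-8)²)) - 220))² = ((18 + 60) + ((-210 + (18 + 64)) - 220))² = (78 + ((-210 + 82) - 220))² = (78 + (-128 - 220))² = (78 - 348)² = (-270)² = 72900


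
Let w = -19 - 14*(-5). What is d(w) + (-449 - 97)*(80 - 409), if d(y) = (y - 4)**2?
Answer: 181843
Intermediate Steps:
w = 51 (w = -19 + 70 = 51)
d(y) = (-4 + y)**2
d(w) + (-449 - 97)*(80 - 409) = (-4 + 51)**2 + (-449 - 97)*(80 - 409) = 47**2 - 546*(-329) = 2209 + 179634 = 181843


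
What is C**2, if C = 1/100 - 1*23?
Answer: 5285401/10000 ≈ 528.54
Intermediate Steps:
C = -2299/100 (C = 1/100 - 23 = -2299/100 ≈ -22.990)
C**2 = (-2299/100)**2 = 5285401/10000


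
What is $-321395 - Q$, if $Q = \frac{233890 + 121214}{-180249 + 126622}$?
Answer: $- \frac{17235094561}{53627} \approx -3.2139 \cdot 10^{5}$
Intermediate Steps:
$Q = - \frac{355104}{53627}$ ($Q = \frac{355104}{-53627} = 355104 \left(- \frac{1}{53627}\right) = - \frac{355104}{53627} \approx -6.6217$)
$-321395 - Q = -321395 - - \frac{355104}{53627} = -321395 + \frac{355104}{53627} = - \frac{17235094561}{53627}$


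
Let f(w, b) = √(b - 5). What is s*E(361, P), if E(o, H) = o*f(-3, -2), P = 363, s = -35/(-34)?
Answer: 12635*I*√7/34 ≈ 983.21*I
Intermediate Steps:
s = 35/34 (s = -35*(-1/34) = 35/34 ≈ 1.0294)
f(w, b) = √(-5 + b)
E(o, H) = I*o*√7 (E(o, H) = o*√(-5 - 2) = o*√(-7) = o*(I*√7) = I*o*√7)
s*E(361, P) = 35*(I*361*√7)/34 = 35*(361*I*√7)/34 = 12635*I*√7/34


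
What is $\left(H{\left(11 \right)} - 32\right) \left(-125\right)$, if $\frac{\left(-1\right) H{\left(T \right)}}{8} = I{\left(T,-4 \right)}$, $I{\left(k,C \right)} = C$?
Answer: $0$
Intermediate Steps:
$H{\left(T \right)} = 32$ ($H{\left(T \right)} = \left(-8\right) \left(-4\right) = 32$)
$\left(H{\left(11 \right)} - 32\right) \left(-125\right) = \left(32 - 32\right) \left(-125\right) = 0 \left(-125\right) = 0$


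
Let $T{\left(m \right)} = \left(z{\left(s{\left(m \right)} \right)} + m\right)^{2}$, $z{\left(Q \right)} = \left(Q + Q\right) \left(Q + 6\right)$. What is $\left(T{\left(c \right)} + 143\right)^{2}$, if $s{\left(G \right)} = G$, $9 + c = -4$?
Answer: $823919616$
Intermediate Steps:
$c = -13$ ($c = -9 - 4 = -13$)
$z{\left(Q \right)} = 2 Q \left(6 + Q\right)$
$T{\left(m \right)} = \left(m + 2 m \left(6 + m\right)\right)^{2}$ ($T{\left(m \right)} = \left(2 m \left(6 + m\right) + m\right)^{2} = \left(m + 2 m \left(6 + m\right)\right)^{2}$)
$\left(T{\left(c \right)} + 143\right)^{2} = \left(\left(-13\right)^{2} \left(13 + 2 \left(-13\right)\right)^{2} + 143\right)^{2} = \left(169 \left(13 - 26\right)^{2} + 143\right)^{2} = \left(169 \left(-13\right)^{2} + 143\right)^{2} = \left(169 \cdot 169 + 143\right)^{2} = \left(28561 + 143\right)^{2} = 28704^{2} = 823919616$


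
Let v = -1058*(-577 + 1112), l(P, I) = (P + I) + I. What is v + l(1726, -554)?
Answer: -565412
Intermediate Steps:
l(P, I) = P + 2*I (l(P, I) = (I + P) + I = P + 2*I)
v = -566030 (v = -1058*535 = -566030)
v + l(1726, -554) = -566030 + (1726 + 2*(-554)) = -566030 + (1726 - 1108) = -566030 + 618 = -565412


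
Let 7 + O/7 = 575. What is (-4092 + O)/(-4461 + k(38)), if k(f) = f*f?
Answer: 116/3017 ≈ 0.038449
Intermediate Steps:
k(f) = f²
O = 3976 (O = -49 + 7*575 = -49 + 4025 = 3976)
(-4092 + O)/(-4461 + k(38)) = (-4092 + 3976)/(-4461 + 38²) = -116/(-4461 + 1444) = -116/(-3017) = -116*(-1/3017) = 116/3017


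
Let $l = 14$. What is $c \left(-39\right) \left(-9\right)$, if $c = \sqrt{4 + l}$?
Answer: $1053 \sqrt{2} \approx 1489.2$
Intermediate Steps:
$c = 3 \sqrt{2}$ ($c = \sqrt{4 + 14} = \sqrt{18} = 3 \sqrt{2} \approx 4.2426$)
$c \left(-39\right) \left(-9\right) = 3 \sqrt{2} \left(-39\right) \left(-9\right) = - 117 \sqrt{2} \left(-9\right) = 1053 \sqrt{2}$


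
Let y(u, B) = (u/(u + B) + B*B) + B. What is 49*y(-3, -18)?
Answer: 15001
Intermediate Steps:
y(u, B) = B + B**2 + u/(B + u) (y(u, B) = (u/(B + u) + B**2) + B = (B**2 + u/(B + u)) + B = B + B**2 + u/(B + u))
49*y(-3, -18) = 49*((-3 + (-18)**2 + (-18)**3 - 18*(-3) - 3*(-18)**2)/(-18 - 3)) = 49*((-3 + 324 - 5832 + 54 - 3*324)/(-21)) = 49*(-(-3 + 324 - 5832 + 54 - 972)/21) = 49*(-1/21*(-6429)) = 49*(2143/7) = 15001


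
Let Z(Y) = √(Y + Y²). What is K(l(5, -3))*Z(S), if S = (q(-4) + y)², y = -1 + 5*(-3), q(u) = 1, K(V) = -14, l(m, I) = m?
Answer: -210*√226 ≈ -3157.0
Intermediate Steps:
y = -16 (y = -1 - 15 = -16)
S = 225 (S = (1 - 16)² = (-15)² = 225)
K(l(5, -3))*Z(S) = -14*15*√(1 + 225) = -14*15*√226 = -210*√226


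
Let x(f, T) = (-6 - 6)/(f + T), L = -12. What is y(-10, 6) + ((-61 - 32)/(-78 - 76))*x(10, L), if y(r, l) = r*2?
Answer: -1261/77 ≈ -16.377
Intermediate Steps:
y(r, l) = 2*r
x(f, T) = -12/(T + f)
y(-10, 6) + ((-61 - 32)/(-78 - 76))*x(10, L) = 2*(-10) + ((-61 - 32)/(-78 - 76))*(-12/(-12 + 10)) = -20 + (-93/(-154))*(-12/(-2)) = -20 + (-93*(-1/154))*(-12*(-1/2)) = -20 + (93/154)*6 = -20 + 279/77 = -1261/77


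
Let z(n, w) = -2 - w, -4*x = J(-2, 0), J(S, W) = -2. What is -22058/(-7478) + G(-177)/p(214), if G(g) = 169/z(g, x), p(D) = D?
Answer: 5268624/2000365 ≈ 2.6338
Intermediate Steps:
x = ½ (x = -¼*(-2) = ½ ≈ 0.50000)
G(g) = -338/5 (G(g) = 169/(-2 - 1*½) = 169/(-2 - ½) = 169/(-5/2) = 169*(-⅖) = -338/5)
-22058/(-7478) + G(-177)/p(214) = -22058/(-7478) - 338/5/214 = -22058*(-1/7478) - 338/5*1/214 = 11029/3739 - 169/535 = 5268624/2000365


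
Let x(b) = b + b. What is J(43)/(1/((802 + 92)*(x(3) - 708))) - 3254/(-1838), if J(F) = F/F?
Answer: -576751745/919 ≈ -6.2759e+5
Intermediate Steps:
x(b) = 2*b
J(F) = 1
J(43)/(1/((802 + 92)*(x(3) - 708))) - 3254/(-1838) = 1/1/((802 + 92)*(2*3 - 708)) - 3254/(-1838) = 1/1/(894*(6 - 708)) - 3254*(-1/1838) = 1/1/(894*(-702)) + 1627/919 = 1/1/(-627588) + 1627/919 = 1/(-1/627588) + 1627/919 = 1*(-627588) + 1627/919 = -627588 + 1627/919 = -576751745/919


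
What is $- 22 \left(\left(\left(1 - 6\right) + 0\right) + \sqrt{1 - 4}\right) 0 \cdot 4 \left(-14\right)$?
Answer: $0$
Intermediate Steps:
$- 22 \left(\left(\left(1 - 6\right) + 0\right) + \sqrt{1 - 4}\right) 0 \cdot 4 \left(-14\right) = - 22 \left(\left(\left(1 - 6\right) + 0\right) + \sqrt{-3}\right) 0 \cdot 4 \left(-14\right) = - 22 \left(\left(-5 + 0\right) + i \sqrt{3}\right) 0 \cdot 4 \left(-14\right) = - 22 \left(-5 + i \sqrt{3}\right) 0 \cdot 4 \left(-14\right) = - 22 \cdot 0 \cdot 4 \left(-14\right) = \left(-22\right) 0 \left(-14\right) = 0 \left(-14\right) = 0$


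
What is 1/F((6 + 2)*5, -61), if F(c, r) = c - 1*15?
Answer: 1/25 ≈ 0.040000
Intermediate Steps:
F(c, r) = -15 + c (F(c, r) = c - 15 = -15 + c)
1/F((6 + 2)*5, -61) = 1/(-15 + (6 + 2)*5) = 1/(-15 + 8*5) = 1/(-15 + 40) = 1/25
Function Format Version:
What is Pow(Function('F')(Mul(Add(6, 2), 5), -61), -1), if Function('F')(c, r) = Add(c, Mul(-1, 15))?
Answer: Rational(1, 25) ≈ 0.040000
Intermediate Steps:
Function('F')(c, r) = Add(-15, c) (Function('F')(c, r) = Add(c, -15) = Add(-15, c))
Pow(Function('F')(Mul(Add(6, 2), 5), -61), -1) = Pow(Add(-15, Mul(Add(6, 2), 5)), -1) = Pow(Add(-15, Mul(8, 5)), -1) = Pow(Add(-15, 40), -1) = Pow(25, -1) = Rational(1, 25)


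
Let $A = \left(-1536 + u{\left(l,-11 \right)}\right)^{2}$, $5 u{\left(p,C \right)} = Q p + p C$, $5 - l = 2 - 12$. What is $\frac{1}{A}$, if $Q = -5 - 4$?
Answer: $\frac{1}{2547216} \approx 3.9259 \cdot 10^{-7}$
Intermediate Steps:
$l = 15$ ($l = 5 - \left(2 - 12\right) = 5 - -10 = 5 + 10 = 15$)
$Q = -9$
$u{\left(p,C \right)} = - \frac{9 p}{5} + \frac{C p}{5}$ ($u{\left(p,C \right)} = \frac{- 9 p + p C}{5} = \frac{- 9 p + C p}{5} = - \frac{9 p}{5} + \frac{C p}{5}$)
$A = 2547216$ ($A = \left(-1536 + \frac{1}{5} \cdot 15 \left(-9 - 11\right)\right)^{2} = \left(-1536 + \frac{1}{5} \cdot 15 \left(-20\right)\right)^{2} = \left(-1536 - 60\right)^{2} = \left(-1596\right)^{2} = 2547216$)
$\frac{1}{A} = \frac{1}{2547216}$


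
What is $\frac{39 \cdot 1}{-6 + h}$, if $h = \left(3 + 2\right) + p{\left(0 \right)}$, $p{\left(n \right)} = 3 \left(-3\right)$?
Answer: $- \frac{39}{10} \approx -3.9$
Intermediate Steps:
$p{\left(n \right)} = -9$
$h = -4$ ($h = \left(3 + 2\right) - 9 = 5 - 9 = -4$)
$\frac{39 \cdot 1}{-6 + h} = \frac{39 \cdot 1}{-6 - 4} = \frac{1}{-10} \cdot 39 = \left(- \frac{1}{10}\right) 39 = - \frac{39}{10}$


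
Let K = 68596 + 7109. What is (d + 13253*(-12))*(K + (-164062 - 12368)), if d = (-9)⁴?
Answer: 15358044375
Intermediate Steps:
K = 75705
d = 6561
(d + 13253*(-12))*(K + (-164062 - 12368)) = (6561 + 13253*(-12))*(75705 + (-164062 - 12368)) = (6561 - 159036)*(75705 - 176430) = -152475*(-100725) = 15358044375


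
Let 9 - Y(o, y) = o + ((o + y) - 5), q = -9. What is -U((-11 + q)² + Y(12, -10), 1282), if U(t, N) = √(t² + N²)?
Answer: -2*√450881 ≈ -1343.0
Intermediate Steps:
Y(o, y) = 14 - y - 2*o (Y(o, y) = 9 - (o + ((o + y) - 5)) = 9 - (o + (-5 + o + y)) = 9 - (-5 + y + 2*o) = 9 + (5 - y - 2*o) = 14 - y - 2*o)
U(t, N) = √(N² + t²)
-U((-11 + q)² + Y(12, -10), 1282) = -√(1282² + ((-11 - 9)² + (14 - 1*(-10) - 2*12))²) = -√(1643524 + ((-20)² + (14 + 10 - 24))²) = -√(1643524 + (400 + 0)²) = -√(1643524 + 400²) = -√(1643524 + 160000) = -√1803524 = -2*√450881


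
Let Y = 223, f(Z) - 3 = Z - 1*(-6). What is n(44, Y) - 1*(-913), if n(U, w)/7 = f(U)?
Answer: 1284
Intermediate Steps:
f(Z) = 9 + Z (f(Z) = 3 + (Z - 1*(-6)) = 3 + (Z + 6) = 3 + (6 + Z) = 9 + Z)
n(U, w) = 63 + 7*U (n(U, w) = 7*(9 + U) = 63 + 7*U)
n(44, Y) - 1*(-913) = (63 + 7*44) - 1*(-913) = (63 + 308) + 913 = 371 + 913 = 1284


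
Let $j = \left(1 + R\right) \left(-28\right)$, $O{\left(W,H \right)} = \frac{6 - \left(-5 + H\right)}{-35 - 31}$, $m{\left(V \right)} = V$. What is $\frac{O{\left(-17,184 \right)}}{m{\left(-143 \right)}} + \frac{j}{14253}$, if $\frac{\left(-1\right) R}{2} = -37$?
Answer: $- \frac{7428523}{44839938} \approx -0.16567$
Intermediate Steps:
$R = 74$ ($R = \left(-2\right) \left(-37\right) = 74$)
$O{\left(W,H \right)} = - \frac{1}{6} + \frac{H}{66}$ ($O{\left(W,H \right)} = \frac{11 - H}{-66} = \left(11 - H\right) \left(- \frac{1}{66}\right) = - \frac{1}{6} + \frac{H}{66}$)
$j = -2100$ ($j = \left(1 + 74\right) \left(-28\right) = 75 \left(-28\right) = -2100$)
$\frac{O{\left(-17,184 \right)}}{m{\left(-143 \right)}} + \frac{j}{14253} = \frac{- \frac{1}{6} + \frac{1}{66} \cdot 184}{-143} - \frac{2100}{14253} = \left(- \frac{1}{6} + \frac{92}{33}\right) \left(- \frac{1}{143}\right) - \frac{700}{4751} = \frac{173}{66} \left(- \frac{1}{143}\right) - \frac{700}{4751} = - \frac{173}{9438} - \frac{700}{4751} = - \frac{7428523}{44839938}$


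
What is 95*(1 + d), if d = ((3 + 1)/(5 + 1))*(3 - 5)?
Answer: -95/3 ≈ -31.667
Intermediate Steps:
d = -4/3 (d = (4/6)*(-2) = (4*(⅙))*(-2) = (⅔)*(-2) = -4/3 ≈ -1.3333)
95*(1 + d) = 95*(1 - 4/3) = 95*(-⅓) = -95/3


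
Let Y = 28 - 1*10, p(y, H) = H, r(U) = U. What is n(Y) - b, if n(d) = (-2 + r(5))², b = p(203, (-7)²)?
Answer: -40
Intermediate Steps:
b = 49 (b = (-7)² = 49)
Y = 18 (Y = 28 - 10 = 18)
n(d) = 9 (n(d) = (-2 + 5)² = 3² = 9)
n(Y) - b = 9 - 1*49 = 9 - 49 = -40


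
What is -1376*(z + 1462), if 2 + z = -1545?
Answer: 116960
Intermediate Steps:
z = -1547 (z = -2 - 1545 = -1547)
-1376*(z + 1462) = -1376*(-1547 + 1462) = -1376*(-85) = 116960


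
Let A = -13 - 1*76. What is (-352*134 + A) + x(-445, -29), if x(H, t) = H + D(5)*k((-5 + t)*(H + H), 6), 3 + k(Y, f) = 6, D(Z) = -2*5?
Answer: -47732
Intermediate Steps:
D(Z) = -10
A = -89 (A = -13 - 76 = -89)
k(Y, f) = 3 (k(Y, f) = -3 + 6 = 3)
x(H, t) = -30 + H (x(H, t) = H - 10*3 = H - 30 = -30 + H)
(-352*134 + A) + x(-445, -29) = (-352*134 - 89) + (-30 - 445) = (-47168 - 89) - 475 = -47257 - 475 = -47732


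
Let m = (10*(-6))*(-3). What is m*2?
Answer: 360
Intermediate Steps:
m = 180 (m = -60*(-3) = 180)
m*2 = 180*2 = 360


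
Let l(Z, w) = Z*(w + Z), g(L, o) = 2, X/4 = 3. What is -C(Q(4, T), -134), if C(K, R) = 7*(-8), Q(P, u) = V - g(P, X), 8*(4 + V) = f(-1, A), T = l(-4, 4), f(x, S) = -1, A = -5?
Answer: 56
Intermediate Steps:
X = 12 (X = 4*3 = 12)
l(Z, w) = Z*(Z + w)
T = 0 (T = -4*(-4 + 4) = -4*0 = 0)
V = -33/8 (V = -4 + (⅛)*(-1) = -4 - ⅛ = -33/8 ≈ -4.1250)
Q(P, u) = -49/8 (Q(P, u) = -33/8 - 1*2 = -33/8 - 2 = -49/8)
C(K, R) = -56
-C(Q(4, T), -134) = -1*(-56) = 56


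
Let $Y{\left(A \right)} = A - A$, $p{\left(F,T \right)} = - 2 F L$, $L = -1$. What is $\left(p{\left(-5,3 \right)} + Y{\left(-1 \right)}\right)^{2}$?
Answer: $100$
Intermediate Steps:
$p{\left(F,T \right)} = 2 F$ ($p{\left(F,T \right)} = - 2 F \left(-1\right) = 2 F$)
$Y{\left(A \right)} = 0$
$\left(p{\left(-5,3 \right)} + Y{\left(-1 \right)}\right)^{2} = \left(2 \left(-5\right) + 0\right)^{2} = \left(-10 + 0\right)^{2} = \left(-10\right)^{2} = 100$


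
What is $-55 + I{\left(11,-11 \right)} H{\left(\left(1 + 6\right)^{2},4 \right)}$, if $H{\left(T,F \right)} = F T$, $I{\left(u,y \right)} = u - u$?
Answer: $-55$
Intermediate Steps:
$I{\left(u,y \right)} = 0$
$-55 + I{\left(11,-11 \right)} H{\left(\left(1 + 6\right)^{2},4 \right)} = -55 + 0 \cdot 4 \left(1 + 6\right)^{2} = -55 + 0 \cdot 4 \cdot 7^{2} = -55 + 0 \cdot 4 \cdot 49 = -55 + 0 \cdot 196 = -55 + 0 = -55$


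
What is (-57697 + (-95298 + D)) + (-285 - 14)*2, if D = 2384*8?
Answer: -134521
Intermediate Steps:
D = 19072
(-57697 + (-95298 + D)) + (-285 - 14)*2 = (-57697 + (-95298 + 19072)) + (-285 - 14)*2 = (-57697 - 76226) - 299*2 = -133923 - 598 = -134521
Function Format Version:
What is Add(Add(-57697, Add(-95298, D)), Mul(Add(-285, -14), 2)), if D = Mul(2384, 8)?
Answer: -134521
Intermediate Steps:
D = 19072
Add(Add(-57697, Add(-95298, D)), Mul(Add(-285, -14), 2)) = Add(Add(-57697, Add(-95298, 19072)), Mul(Add(-285, -14), 2)) = Add(Add(-57697, -76226), Mul(-299, 2)) = Add(-133923, -598) = -134521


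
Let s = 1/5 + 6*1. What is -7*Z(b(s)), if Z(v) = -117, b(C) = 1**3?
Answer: 819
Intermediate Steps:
s = 31/5 (s = 1/5 + 6 = 31/5 ≈ 6.2000)
b(C) = 1
-7*Z(b(s)) = -7*(-117) = 819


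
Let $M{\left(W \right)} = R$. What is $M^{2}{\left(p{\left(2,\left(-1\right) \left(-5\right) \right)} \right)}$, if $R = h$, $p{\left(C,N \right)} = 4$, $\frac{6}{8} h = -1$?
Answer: $\frac{16}{9} \approx 1.7778$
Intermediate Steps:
$h = - \frac{4}{3}$ ($h = \frac{4}{3} \left(-1\right) = - \frac{4}{3} \approx -1.3333$)
$R = - \frac{4}{3} \approx -1.3333$
$M{\left(W \right)} = - \frac{4}{3}$
$M^{2}{\left(p{\left(2,\left(-1\right) \left(-5\right) \right)} \right)} = \left(- \frac{4}{3}\right)^{2} = \frac{16}{9}$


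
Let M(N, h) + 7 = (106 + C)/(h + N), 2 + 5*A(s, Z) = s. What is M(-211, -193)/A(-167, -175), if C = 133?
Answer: 15335/68276 ≈ 0.22460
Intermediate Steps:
A(s, Z) = -⅖ + s/5
M(N, h) = -7 + 239/(N + h) (M(N, h) = -7 + (106 + 133)/(h + N) = -7 + 239/(N + h))
M(-211, -193)/A(-167, -175) = ((239 - 7*(-211) - 7*(-193))/(-211 - 193))/(-⅖ + (⅕)*(-167)) = ((239 + 1477 + 1351)/(-404))/(-⅖ - 167/5) = (-1/404*3067)/(-169/5) = -3067/404*(-5/169) = 15335/68276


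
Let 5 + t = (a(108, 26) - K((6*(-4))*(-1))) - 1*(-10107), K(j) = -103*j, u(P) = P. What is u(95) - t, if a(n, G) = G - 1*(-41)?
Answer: -12546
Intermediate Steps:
a(n, G) = 41 + G (a(n, G) = G + 41 = 41 + G)
t = 12641 (t = -5 + (((41 + 26) - (-103)*(6*(-4))*(-1)) - 1*(-10107)) = -5 + ((67 - (-103)*(-24*(-1))) + 10107) = -5 + ((67 - (-103)*24) + 10107) = -5 + ((67 - 1*(-2472)) + 10107) = -5 + ((67 + 2472) + 10107) = -5 + (2539 + 10107) = -5 + 12646 = 12641)
u(95) - t = 95 - 1*12641 = 95 - 12641 = -12546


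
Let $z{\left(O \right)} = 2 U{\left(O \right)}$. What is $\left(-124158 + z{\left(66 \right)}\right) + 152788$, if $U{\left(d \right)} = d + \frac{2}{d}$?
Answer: $\frac{949148}{33} \approx 28762.0$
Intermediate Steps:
$z{\left(O \right)} = 2 O + \frac{4}{O}$ ($z{\left(O \right)} = 2 \left(O + \frac{2}{O}\right) = 2 O + \frac{4}{O}$)
$\left(-124158 + z{\left(66 \right)}\right) + 152788 = \left(-124158 + \left(2 \cdot 66 + \frac{4}{66}\right)\right) + 152788 = \left(-124158 + \left(132 + 4 \cdot \frac{1}{66}\right)\right) + 152788 = \left(-124158 + \left(132 + \frac{2}{33}\right)\right) + 152788 = \left(-124158 + \frac{4358}{33}\right) + 152788 = - \frac{4092856}{33} + 152788 = \frac{949148}{33}$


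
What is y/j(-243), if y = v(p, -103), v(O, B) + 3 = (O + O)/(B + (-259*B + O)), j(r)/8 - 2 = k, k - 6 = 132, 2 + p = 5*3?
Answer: -15947/5955488 ≈ -0.0026777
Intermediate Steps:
p = 13 (p = -2 + 5*3 = -2 + 15 = 13)
k = 138 (k = 6 + 132 = 138)
j(r) = 1120 (j(r) = 16 + 8*138 = 16 + 1104 = 1120)
v(O, B) = -3 + 2*O/(O - 258*B) (v(O, B) = -3 + (O + O)/(B + (-259*B + O)) = -3 + (2*O)/(B + (O - 259*B)) = -3 + (2*O)/(O - 258*B) = -3 + 2*O/(O - 258*B))
y = -79735/26587 (y = (13 - 774*(-103))/(-1*13 + 258*(-103)) = (13 + 79722)/(-13 - 26574) = 79735/(-26587) = -1/26587*79735 = -79735/26587 ≈ -2.9990)
y/j(-243) = -79735/26587/1120 = -79735/26587*1/1120 = -15947/5955488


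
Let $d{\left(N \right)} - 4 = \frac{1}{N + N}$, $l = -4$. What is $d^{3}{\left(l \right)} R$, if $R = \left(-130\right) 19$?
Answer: $- \frac{36791885}{256} \approx -1.4372 \cdot 10^{5}$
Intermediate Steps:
$d{\left(N \right)} = 4 + \frac{1}{2 N}$ ($d{\left(N \right)} = 4 + \frac{1}{N + N} = 4 + \frac{1}{2 N}$)
$R = -2470$
$d^{3}{\left(l \right)} R = \left(4 + \frac{1}{2 \left(-4\right)}\right)^{3} \left(-2470\right) = \left(4 + \frac{1}{2} \left(- \frac{1}{4}\right)\right)^{3} \left(-2470\right) = \left(4 - \frac{1}{8}\right)^{3} \left(-2470\right) = \left(\frac{31}{8}\right)^{3} \left(-2470\right) = \frac{29791}{512} \left(-2470\right) = - \frac{36791885}{256}$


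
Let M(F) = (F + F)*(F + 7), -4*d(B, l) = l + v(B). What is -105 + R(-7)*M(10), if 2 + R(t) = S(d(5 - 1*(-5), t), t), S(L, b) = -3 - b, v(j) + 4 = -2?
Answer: 575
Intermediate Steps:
v(j) = -6 (v(j) = -4 - 2 = -6)
d(B, l) = 3/2 - l/4 (d(B, l) = -(l - 6)/4 = -(-6 + l)/4 = 3/2 - l/4)
M(F) = 2*F*(7 + F) (M(F) = (2*F)*(7 + F) = 2*F*(7 + F))
R(t) = -5 - t (R(t) = -2 + (-3 - t) = -5 - t)
-105 + R(-7)*M(10) = -105 + (-5 - 1*(-7))*(2*10*(7 + 10)) = -105 + (-5 + 7)*(2*10*17) = -105 + 2*340 = -105 + 680 = 575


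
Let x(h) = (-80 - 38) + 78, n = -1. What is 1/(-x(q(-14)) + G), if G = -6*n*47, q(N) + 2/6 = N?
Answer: 1/322 ≈ 0.0031056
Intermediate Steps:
q(N) = -⅓ + N
G = 282 (G = -6*(-1)*47 = 6*47 = 282)
x(h) = -40 (x(h) = -118 + 78 = -40)
1/(-x(q(-14)) + G) = 1/(-1*(-40) + 282) = 1/(40 + 282) = 1/322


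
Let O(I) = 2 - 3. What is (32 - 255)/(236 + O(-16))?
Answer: -223/235 ≈ -0.94894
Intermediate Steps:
O(I) = -1
(32 - 255)/(236 + O(-16)) = (32 - 255)/(236 - 1) = -223/235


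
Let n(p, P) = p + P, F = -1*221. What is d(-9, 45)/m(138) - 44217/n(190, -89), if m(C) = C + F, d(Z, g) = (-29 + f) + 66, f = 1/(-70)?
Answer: -257162259/586810 ≈ -438.24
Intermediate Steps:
f = -1/70 ≈ -0.014286
d(Z, g) = 2589/70 (d(Z, g) = (-29 - 1/70) + 66 = -2031/70 + 66 = 2589/70)
F = -221
n(p, P) = P + p
m(C) = -221 + C (m(C) = C - 221 = -221 + C)
d(-9, 45)/m(138) - 44217/n(190, -89) = 2589/(70*(-221 + 138)) - 44217/(-89 + 190) = (2589/70)/(-83) - 44217/101 = (2589/70)*(-1/83) - 44217*1/101 = -2589/5810 - 44217/101 = -257162259/586810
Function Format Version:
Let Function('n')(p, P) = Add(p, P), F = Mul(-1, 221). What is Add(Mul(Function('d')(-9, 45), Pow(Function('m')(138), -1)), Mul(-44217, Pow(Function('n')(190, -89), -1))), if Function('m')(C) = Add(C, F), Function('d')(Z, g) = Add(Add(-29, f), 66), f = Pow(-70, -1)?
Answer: Rational(-257162259, 586810) ≈ -438.24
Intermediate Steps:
f = Rational(-1, 70) ≈ -0.014286
Function('d')(Z, g) = Rational(2589, 70) (Function('d')(Z, g) = Add(Add(-29, Rational(-1, 70)), 66) = Add(Rational(-2031, 70), 66) = Rational(2589, 70))
F = -221
Function('n')(p, P) = Add(P, p)
Function('m')(C) = Add(-221, C) (Function('m')(C) = Add(C, -221) = Add(-221, C))
Add(Mul(Function('d')(-9, 45), Pow(Function('m')(138), -1)), Mul(-44217, Pow(Function('n')(190, -89), -1))) = Add(Mul(Rational(2589, 70), Pow(Add(-221, 138), -1)), Mul(-44217, Pow(Add(-89, 190), -1))) = Add(Mul(Rational(2589, 70), Pow(-83, -1)), Mul(-44217, Pow(101, -1))) = Add(Mul(Rational(2589, 70), Rational(-1, 83)), Mul(-44217, Rational(1, 101))) = Add(Rational(-2589, 5810), Rational(-44217, 101)) = Rational(-257162259, 586810)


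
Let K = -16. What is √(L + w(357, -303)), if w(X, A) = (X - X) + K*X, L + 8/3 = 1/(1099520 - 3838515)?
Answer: I*√385847678575456755/8216985 ≈ 75.595*I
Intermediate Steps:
L = -21911963/8216985 (L = -8/3 + 1/(1099520 - 3838515) = -8/3 + 1/(-2738995) = -8/3 - 1/2738995 = -21911963/8216985 ≈ -2.6667)
w(X, A) = -16*X (w(X, A) = (X - X) - 16*X = 0 - 16*X = -16*X)
√(L + w(357, -303)) = √(-21911963/8216985 - 16*357) = √(-21911963/8216985 - 5712) = √(-46957330283/8216985) = I*√385847678575456755/8216985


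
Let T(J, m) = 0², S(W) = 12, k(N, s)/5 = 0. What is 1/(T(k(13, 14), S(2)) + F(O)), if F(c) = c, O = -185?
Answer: -1/185 ≈ -0.0054054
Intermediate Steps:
k(N, s) = 0 (k(N, s) = 5*0 = 0)
T(J, m) = 0
1/(T(k(13, 14), S(2)) + F(O)) = 1/(0 - 185) = 1/(-185) = -1/185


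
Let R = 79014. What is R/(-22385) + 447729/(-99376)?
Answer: -17874508929/2224531760 ≈ -8.0352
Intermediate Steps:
R/(-22385) + 447729/(-99376) = 79014/(-22385) + 447729/(-99376) = 79014*(-1/22385) + 447729*(-1/99376) = -79014/22385 - 447729/99376 = -17874508929/2224531760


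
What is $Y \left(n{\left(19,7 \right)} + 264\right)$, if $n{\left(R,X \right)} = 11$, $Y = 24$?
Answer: $6600$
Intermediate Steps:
$Y \left(n{\left(19,7 \right)} + 264\right) = 24 \left(11 + 264\right) = 24 \cdot 275 = 6600$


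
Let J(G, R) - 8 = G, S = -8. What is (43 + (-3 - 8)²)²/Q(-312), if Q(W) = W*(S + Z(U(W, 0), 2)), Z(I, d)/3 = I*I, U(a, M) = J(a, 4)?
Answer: -1681/5406180 ≈ -0.00031094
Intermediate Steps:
J(G, R) = 8 + G
U(a, M) = 8 + a
Z(I, d) = 3*I² (Z(I, d) = 3*(I*I) = 3*I²)
Q(W) = W*(-8 + 3*(8 + W)²)
(43 + (-3 - 8)²)²/Q(-312) = (43 + (-3 - 8)²)²/((-312*(-8 + 3*(8 - 312)²))) = (43 + (-11)²)²/((-312*(-8 + 3*(-304)²))) = (43 + 121)²/((-312*(-8 + 3*92416))) = 164²/((-312*(-8 + 277248))) = 26896/((-312*277240)) = 26896/(-86498880) = 26896*(-1/86498880) = -1681/5406180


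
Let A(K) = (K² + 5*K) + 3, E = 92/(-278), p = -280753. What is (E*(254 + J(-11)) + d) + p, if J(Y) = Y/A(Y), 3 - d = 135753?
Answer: -173716781/417 ≈ -4.1659e+5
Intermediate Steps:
d = -135750 (d = 3 - 1*135753 = 3 - 135753 = -135750)
E = -46/139 (E = 92*(-1/278) = -46/139 ≈ -0.33094)
A(K) = 3 + K² + 5*K
J(Y) = Y/(3 + Y² + 5*Y)
(E*(254 + J(-11)) + d) + p = (-46*(254 - 11/(3 + (-11)² + 5*(-11)))/139 - 135750) - 280753 = (-46*(254 - 11/(3 + 121 - 55))/139 - 135750) - 280753 = (-46*(254 - 11/69)/139 - 135750) - 280753 = (-46/139*17515/69 - 135750) - 280753 = (-35030/417 - 135750) - 280753 = -56642780/417 - 280753 = -173716781/417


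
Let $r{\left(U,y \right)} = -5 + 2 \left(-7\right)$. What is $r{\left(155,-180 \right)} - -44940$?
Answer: $44921$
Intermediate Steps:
$r{\left(U,y \right)} = -19$ ($r{\left(U,y \right)} = -5 - 14 = -19$)
$r{\left(155,-180 \right)} - -44940 = -19 - -44940 = -19 + 44940 = 44921$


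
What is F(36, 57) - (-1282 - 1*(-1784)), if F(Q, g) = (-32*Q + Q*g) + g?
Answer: 455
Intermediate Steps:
F(Q, g) = g - 32*Q + Q*g
F(36, 57) - (-1282 - 1*(-1784)) = (57 - 32*36 + 36*57) - (-1282 - 1*(-1784)) = (57 - 1152 + 2052) - (-1282 + 1784) = 957 - 1*502 = 957 - 502 = 455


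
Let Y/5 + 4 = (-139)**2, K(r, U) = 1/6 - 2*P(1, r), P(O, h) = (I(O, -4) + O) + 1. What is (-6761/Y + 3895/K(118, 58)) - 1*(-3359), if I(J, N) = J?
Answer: 1819517488/676095 ≈ 2691.2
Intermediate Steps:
P(O, h) = 1 + 2*O (P(O, h) = (O + O) + 1 = 2*O + 1 = 1 + 2*O)
K(r, U) = -35/6 (K(r, U) = 1/6 - 2*(1 + 2*1) = 1/6 - 2*(1 + 2) = 1/6 - 2*3 = 1/6 - 6 = -35/6)
Y = 96585 (Y = -20 + 5*(-139)**2 = -20 + 5*19321 = -20 + 96605 = 96585)
(-6761/Y + 3895/K(118, 58)) - 1*(-3359) = (-6761/96585 + 3895/(-35/6)) - 1*(-3359) = (-6761*1/96585 + 3895*(-6/35)) + 3359 = (-6761/96585 - 4674/7) + 3359 = -451485617/676095 + 3359 = 1819517488/676095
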